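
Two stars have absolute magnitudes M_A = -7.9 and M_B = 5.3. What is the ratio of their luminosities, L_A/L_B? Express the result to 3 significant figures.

ΔM = M_A − M_B = -13.2
L_A/L_B = 10^(−0.4 ΔM) = 10^5.280 = 190500

L_A/L_B ≈ 191000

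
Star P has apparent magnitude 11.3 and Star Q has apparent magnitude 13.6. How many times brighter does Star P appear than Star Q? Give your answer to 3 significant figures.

Δm = 11.3 − (13.6) = -2.3
Flux ratio = 10^(−0.4 Δm) = 10^(−0.4 × -2.3) = 10^0.920 = 8.318

8.32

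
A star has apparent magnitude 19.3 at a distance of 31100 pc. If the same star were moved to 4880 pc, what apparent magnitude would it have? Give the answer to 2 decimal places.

m ≈ 15.28

Flux ∝ 1/d², so Δm = 5 log₁₀(d₂/d₁) = 5 log₁₀(4880/31100) = -4.022
m₂ = m₁ + Δm = 19.3 + (-4.022) = 15.278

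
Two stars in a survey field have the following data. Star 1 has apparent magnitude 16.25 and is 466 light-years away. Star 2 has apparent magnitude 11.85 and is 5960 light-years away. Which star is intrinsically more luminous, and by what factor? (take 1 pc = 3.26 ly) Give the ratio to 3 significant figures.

Star 2 is more luminous, by a factor of 9410.

Star 1: d = 466 ly / 3.26 = 142.9 pc
Star 1: M = m − 5 log₁₀ d + 5 = 16.25 − 5·2.1552 + 5 = 10.474
Star 2: d = 5960 ly / 3.26 = 1828 pc
Star 2: M = m − 5 log₁₀ d + 5 = 11.85 − 5·3.2620 + 5 = 0.540
ΔM = M_1 − M_2 = 10.474 − (0.540) = 9.934; smaller M is more luminous → Star 2.
L ratio = 10^(0.4 |ΔM|) = 10^3.974 = 9413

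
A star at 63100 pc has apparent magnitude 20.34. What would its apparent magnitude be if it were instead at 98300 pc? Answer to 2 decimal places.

Flux ∝ 1/d², so Δm = 5 log₁₀(d₂/d₁) = 5 log₁₀(98300/63100) = 0.963
m₂ = m₁ + Δm = 20.34 + (0.963) = 21.303

m ≈ 21.30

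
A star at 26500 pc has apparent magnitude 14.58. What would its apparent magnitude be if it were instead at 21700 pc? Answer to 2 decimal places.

m ≈ 14.15

Flux ∝ 1/d², so Δm = 5 log₁₀(d₂/d₁) = 5 log₁₀(21700/26500) = -0.434
m₂ = m₁ + Δm = 14.58 + (-0.434) = 14.146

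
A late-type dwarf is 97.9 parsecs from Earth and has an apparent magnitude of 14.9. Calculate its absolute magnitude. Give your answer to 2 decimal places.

5 log₁₀(d/10 pc) = 5 log₁₀(97.90) − 5 = 4.954
M = m − 5 log₁₀(d/10) = 14.9 − 4.954 = 9.946

M ≈ 9.95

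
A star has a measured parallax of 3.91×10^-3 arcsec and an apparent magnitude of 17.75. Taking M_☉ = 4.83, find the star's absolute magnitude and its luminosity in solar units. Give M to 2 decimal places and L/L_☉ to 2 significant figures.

d = 1/p = 1/3.91×10^-3″ = 255.8 pc
M = m − 5 log₁₀ d + 5 = 17.75 − 5·2.4078 + 5 = 10.711
M − M_☉ = 10.711 − 4.83 = 5.881
L/L_☉ = 10^(−0.4 × 5.881) = 4.443×10^-3

M ≈ 10.71; L/L_☉ ≈ 4.4×10^-3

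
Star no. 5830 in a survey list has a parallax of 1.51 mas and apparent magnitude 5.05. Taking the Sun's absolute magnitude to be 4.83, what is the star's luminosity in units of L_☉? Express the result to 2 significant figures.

L/L_☉ ≈ 3600

d = 1/p = 1000/1.51 mas = 662.3 pc
M = m − 5 log₁₀ d + 5 = 5.05 − 5·2.8210 + 5 = -4.055
M − M_☉ = -4.055 − 4.83 = -8.885
L/L_☉ = 10^(−0.4 × -8.885) = 3581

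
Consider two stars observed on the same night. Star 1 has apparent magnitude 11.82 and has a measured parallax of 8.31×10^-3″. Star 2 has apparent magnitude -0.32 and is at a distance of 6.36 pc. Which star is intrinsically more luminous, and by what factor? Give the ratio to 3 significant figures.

Star 1: d = 1/p = 1/8.31×10^-3″ = 120.3 pc
Star 1: M = m − 5 log₁₀ d + 5 = 11.82 − 5·2.0804 + 5 = 6.418
Star 2: M = m − 5 log₁₀ d + 5 = -0.32 − 5·0.8035 + 5 = 0.663
ΔM = M_1 − M_2 = 6.418 − (0.663) = 5.755; smaller M is more luminous → Star 2.
L ratio = 10^(0.4 |ΔM|) = 10^2.302 = 200.5

Star 2 is more luminous, by a factor of 201.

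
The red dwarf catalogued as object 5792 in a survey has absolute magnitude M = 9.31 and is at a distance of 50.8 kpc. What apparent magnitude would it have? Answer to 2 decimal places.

d = 50.8 kpc = 50800 pc
m = M + 5 log₁₀ d − 5 = 9.31 + 5·4.7059 − 5 = 27.839

m ≈ 27.84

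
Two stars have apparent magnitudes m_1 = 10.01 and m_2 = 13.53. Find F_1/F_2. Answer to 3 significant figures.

F_1/F_2 ≈ 25.6

Magnitude difference = -3.52
Flux ratio = 10^(−0.4 Δm) = 10^(−0.4 × -3.52) = 10^1.408 = 25.59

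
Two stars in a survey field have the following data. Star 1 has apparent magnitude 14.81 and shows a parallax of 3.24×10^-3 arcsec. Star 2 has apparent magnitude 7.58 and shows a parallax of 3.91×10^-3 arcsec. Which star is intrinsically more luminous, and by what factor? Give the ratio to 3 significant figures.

Star 1: d = 1/p = 1/3.24×10^-3″ = 308.6 pc
Star 1: M = m − 5 log₁₀ d + 5 = 14.81 − 5·2.4895 + 5 = 7.363
Star 2: d = 1/p = 1/3.91×10^-3″ = 255.8 pc
Star 2: M = m − 5 log₁₀ d + 5 = 7.58 − 5·2.4078 + 5 = 0.541
ΔM = M_1 − M_2 = 7.363 − (0.541) = 6.822; smaller M is more luminous → Star 2.
L ratio = 10^(0.4 |ΔM|) = 10^2.729 = 535.5

Star 2 is more luminous, by a factor of 535.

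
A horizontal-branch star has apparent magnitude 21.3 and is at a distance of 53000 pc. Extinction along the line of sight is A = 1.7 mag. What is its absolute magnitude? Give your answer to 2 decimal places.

M ≈ 0.98

5 log₁₀(d/10 pc) = 5 log₁₀(53000) − 5 = 18.621
M = m − 5 log₁₀(d/10) − A = 21.3 − 18.621 − 1.7 = 0.979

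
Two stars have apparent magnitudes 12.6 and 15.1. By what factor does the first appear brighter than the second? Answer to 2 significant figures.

10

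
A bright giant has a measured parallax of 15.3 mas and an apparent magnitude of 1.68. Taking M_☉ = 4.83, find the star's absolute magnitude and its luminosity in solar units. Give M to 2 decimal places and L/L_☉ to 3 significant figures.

d = 1/p = 1000/15.3 mas = 65.36 pc
M = m − 5 log₁₀ d + 5 = 1.68 − 5·1.8153 + 5 = -2.397
M − M_☉ = -2.397 − 4.83 = -7.227
L/L_☉ = 10^(−0.4 × -7.227) = 777.4

M ≈ -2.40; L/L_☉ ≈ 777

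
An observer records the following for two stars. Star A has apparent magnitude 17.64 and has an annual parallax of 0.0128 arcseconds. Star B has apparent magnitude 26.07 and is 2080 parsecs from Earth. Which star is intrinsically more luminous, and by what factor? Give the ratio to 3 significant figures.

Star A: d = 1/p = 1/0.0128″ = 78.12 pc
Star A: M = m − 5 log₁₀ d + 5 = 17.64 − 5·1.8928 + 5 = 13.176
Star B: M = m − 5 log₁₀ d + 5 = 26.07 − 5·3.3181 + 5 = 14.480
ΔM = M_A − M_B = 13.176 − (14.480) = -1.304; smaller M is more luminous → Star A.
L ratio = 10^(0.4 |ΔM|) = 10^0.521 = 3.322

Star A is more luminous, by a factor of 3.32.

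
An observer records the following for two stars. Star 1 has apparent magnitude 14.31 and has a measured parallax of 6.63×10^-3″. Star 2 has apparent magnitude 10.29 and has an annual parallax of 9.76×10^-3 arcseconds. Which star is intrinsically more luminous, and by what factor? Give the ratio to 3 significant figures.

Star 2 is more luminous, by a factor of 18.7.

Star 1: d = 1/p = 1/6.63×10^-3″ = 150.8 pc
Star 1: M = m − 5 log₁₀ d + 5 = 14.31 − 5·2.1785 + 5 = 8.418
Star 2: d = 1/p = 1/9.76×10^-3″ = 102.5 pc
Star 2: M = m − 5 log₁₀ d + 5 = 10.29 − 5·2.0106 + 5 = 5.237
ΔM = M_1 − M_2 = 8.418 − (5.237) = 3.180; smaller M is more luminous → Star 2.
L ratio = 10^(0.4 |ΔM|) = 10^1.272 = 18.71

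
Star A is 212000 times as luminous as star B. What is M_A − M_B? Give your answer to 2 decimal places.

Pogson: ΔM = −2.5 log₁₀(ratio) = −2.5 log₁₀(212000) = −2.5 × 5.3263 = -13.316
Star A is brighter, so it has the smaller magnitude: the difference is negative.

M_A − M_B ≈ -13.32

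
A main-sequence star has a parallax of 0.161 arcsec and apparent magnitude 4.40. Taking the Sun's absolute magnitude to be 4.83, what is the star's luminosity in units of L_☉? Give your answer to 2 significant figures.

d = 1/p = 1/0.161″ = 6.211 pc
M = m − 5 log₁₀ d + 5 = 4.40 − 5·0.7932 + 5 = 5.434
M − M_☉ = 5.434 − 4.83 = 0.604
L/L_☉ = 10^(−0.4 × 0.604) = 0.5733

L/L_☉ ≈ 0.57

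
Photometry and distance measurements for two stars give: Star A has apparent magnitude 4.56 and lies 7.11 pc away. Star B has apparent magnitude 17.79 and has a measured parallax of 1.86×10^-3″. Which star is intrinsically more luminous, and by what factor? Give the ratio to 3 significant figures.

Star A: M = m − 5 log₁₀ d + 5 = 4.56 − 5·0.8519 + 5 = 5.301
Star B: d = 1/p = 1/1.86×10^-3″ = 537.6 pc
Star B: M = m − 5 log₁₀ d + 5 = 17.79 − 5·2.7305 + 5 = 9.138
ΔM = M_A − M_B = 5.301 − (9.138) = -3.837; smaller M is more luminous → Star A.
L ratio = 10^(0.4 |ΔM|) = 10^1.535 = 34.26

Star A is more luminous, by a factor of 34.3.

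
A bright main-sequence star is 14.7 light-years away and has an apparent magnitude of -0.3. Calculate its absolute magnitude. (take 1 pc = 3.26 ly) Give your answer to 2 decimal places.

M ≈ 1.43

d = 14.7 ly / 3.26 = 4.509 pc
5 log₁₀(d/10 pc) = 5 log₁₀(4.509) − 5 = -1.730
M = m − 5 log₁₀(d/10) = -0.3 + 1.730 = 1.430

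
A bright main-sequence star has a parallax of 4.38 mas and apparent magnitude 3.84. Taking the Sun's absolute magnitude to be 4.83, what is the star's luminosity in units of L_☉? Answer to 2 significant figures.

L/L_☉ ≈ 1300

d = 1/p = 1000/4.38 mas = 228.3 pc
M = m − 5 log₁₀ d + 5 = 3.84 − 5·2.3585 + 5 = -2.953
M − M_☉ = -2.953 − 4.83 = -7.783
L/L_☉ = 10^(−0.4 × -7.783) = 1297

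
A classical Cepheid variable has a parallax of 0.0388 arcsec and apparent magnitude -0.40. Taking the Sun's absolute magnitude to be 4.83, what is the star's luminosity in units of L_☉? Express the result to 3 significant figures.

L/L_☉ ≈ 821

d = 1/p = 1/0.0388″ = 25.77 pc
M = m − 5 log₁₀ d + 5 = -0.40 − 5·1.4112 + 5 = -2.456
M − M_☉ = -2.456 − 4.83 = -7.286
L/L_☉ = 10^(−0.4 × -7.286) = 821.0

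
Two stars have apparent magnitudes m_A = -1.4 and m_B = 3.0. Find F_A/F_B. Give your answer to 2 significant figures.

Magnitude difference = -4.4
Flux ratio = 10^(−0.4 Δm) = 10^(−0.4 × -4.4) = 10^1.760 = 57.54

F_A/F_B ≈ 58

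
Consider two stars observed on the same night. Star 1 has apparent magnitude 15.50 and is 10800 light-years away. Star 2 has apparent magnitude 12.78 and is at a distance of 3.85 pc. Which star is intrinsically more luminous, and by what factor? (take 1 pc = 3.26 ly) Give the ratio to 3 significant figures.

Star 1 is more luminous, by a factor of 60500.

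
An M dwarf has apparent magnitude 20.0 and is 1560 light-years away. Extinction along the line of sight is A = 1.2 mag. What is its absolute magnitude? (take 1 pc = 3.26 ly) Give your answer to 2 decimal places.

d = 1560 ly / 3.26 = 478.5 pc
5 log₁₀(d/10 pc) = 5 log₁₀(478.5) − 5 = 8.400
M = m − 5 log₁₀(d/10) − A = 20.0 − 8.400 − 1.2 = 10.400

M ≈ 10.40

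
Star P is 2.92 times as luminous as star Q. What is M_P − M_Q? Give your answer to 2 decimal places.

M_P − M_Q ≈ -1.16

Pogson: ΔM = −2.5 log₁₀(ratio) = −2.5 log₁₀(2.92) = −2.5 × 0.4654 = -1.163
Star P is brighter, so it has the smaller magnitude: the difference is negative.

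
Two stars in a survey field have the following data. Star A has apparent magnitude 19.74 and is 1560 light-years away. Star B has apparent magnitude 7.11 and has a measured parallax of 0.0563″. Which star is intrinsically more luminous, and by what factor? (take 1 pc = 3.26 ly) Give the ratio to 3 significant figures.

Star B is more luminous, by a factor of 155.

Star A: d = 1560 ly / 3.26 = 478.5 pc
Star A: M = m − 5 log₁₀ d + 5 = 19.74 − 5·2.6799 + 5 = 11.340
Star B: d = 1/p = 1/0.0563″ = 17.76 pc
Star B: M = m − 5 log₁₀ d + 5 = 7.11 − 5·1.2495 + 5 = 5.863
ΔM = M_A − M_B = 11.340 − (5.863) = 5.478; smaller M is more luminous → Star B.
L ratio = 10^(0.4 |ΔM|) = 10^2.191 = 155.3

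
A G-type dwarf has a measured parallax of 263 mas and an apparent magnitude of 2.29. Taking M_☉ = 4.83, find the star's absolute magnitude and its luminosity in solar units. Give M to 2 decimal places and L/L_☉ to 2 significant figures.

d = 1/p = 1000/263 mas = 3.802 pc
M = m − 5 log₁₀ d + 5 = 2.29 − 5·0.5800 + 5 = 4.390
M − M_☉ = 4.390 − 4.83 = -0.440
L/L_☉ = 10^(−0.4 × -0.440) = 1.500

M ≈ 4.39; L/L_☉ ≈ 1.5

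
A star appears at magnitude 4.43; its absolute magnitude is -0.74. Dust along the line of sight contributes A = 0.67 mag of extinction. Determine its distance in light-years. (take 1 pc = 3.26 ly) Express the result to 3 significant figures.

m − M = 5 log₁₀(d/10 pc) + A  ⇒  4.43 − (-0.74) − 0.67 = 5 log₁₀(d/10)
4.500 = 5 log₁₀(d/10)
log₁₀ d = (m − M − A)/5 + 1 = 1.9000
d = 10^1.9000 = 79.43 pc
= 259.0 ly

d ≈ 259 ly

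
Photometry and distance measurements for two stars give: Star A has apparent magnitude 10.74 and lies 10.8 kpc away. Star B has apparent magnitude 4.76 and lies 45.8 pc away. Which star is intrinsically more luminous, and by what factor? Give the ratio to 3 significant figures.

Star A: d = 10.8 kpc = 10800 pc
Star A: M = m − 5 log₁₀ d + 5 = 10.74 − 5·4.0334 + 5 = -4.427
Star B: M = m − 5 log₁₀ d + 5 = 4.76 − 5·1.6609 + 5 = 1.456
ΔM = M_A − M_B = -4.427 − (1.456) = -5.883; smaller M is more luminous → Star A.
L ratio = 10^(0.4 |ΔM|) = 10^2.353 = 225.5

Star A is more luminous, by a factor of 225.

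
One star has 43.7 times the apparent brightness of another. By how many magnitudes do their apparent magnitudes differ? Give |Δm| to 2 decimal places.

|Δm| ≈ 4.10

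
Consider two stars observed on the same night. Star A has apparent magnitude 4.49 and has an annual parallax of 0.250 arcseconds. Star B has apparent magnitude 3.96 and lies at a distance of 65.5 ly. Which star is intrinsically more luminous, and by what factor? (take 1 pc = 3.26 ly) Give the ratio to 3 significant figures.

Star B is more luminous, by a factor of 41.1.

Star A: d = 1/p = 1/0.250″ = 4.000 pc
Star A: M = m − 5 log₁₀ d + 5 = 4.49 − 5·0.6021 + 5 = 6.480
Star B: d = 65.5 ly / 3.26 = 20.09 pc
Star B: M = m − 5 log₁₀ d + 5 = 3.96 − 5·1.3030 + 5 = 2.445
ΔM = M_A − M_B = 6.480 − (2.445) = 4.035; smaller M is more luminous → Star B.
L ratio = 10^(0.4 |ΔM|) = 10^1.614 = 41.11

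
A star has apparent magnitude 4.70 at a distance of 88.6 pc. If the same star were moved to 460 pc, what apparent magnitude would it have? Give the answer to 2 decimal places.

Flux ∝ 1/d², so Δm = 5 log₁₀(d₂/d₁) = 5 log₁₀(460/88.6) = 3.577
m₂ = m₁ + Δm = 4.70 + (3.577) = 8.277

m ≈ 8.28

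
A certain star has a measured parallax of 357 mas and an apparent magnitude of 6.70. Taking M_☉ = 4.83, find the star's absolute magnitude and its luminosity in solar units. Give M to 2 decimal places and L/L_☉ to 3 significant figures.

d = 1/p = 1000/357 mas = 2.801 pc
M = m − 5 log₁₀ d + 5 = 6.70 − 5·0.4473 + 5 = 9.463
M − M_☉ = 9.463 − 4.83 = 4.633
L/L_☉ = 10^(−0.4 × 4.633) = 0.01402

M ≈ 9.46; L/L_☉ ≈ 0.0140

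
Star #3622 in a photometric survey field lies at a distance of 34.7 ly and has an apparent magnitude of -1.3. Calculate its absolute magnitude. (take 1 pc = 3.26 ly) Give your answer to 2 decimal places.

M ≈ -1.44

d = 34.7 ly / 3.26 = 10.64 pc
5 log₁₀(d/10 pc) = 5 log₁₀(10.64) − 5 = 0.136
M = m − 5 log₁₀(d/10) = -1.3 − 0.136 = -1.436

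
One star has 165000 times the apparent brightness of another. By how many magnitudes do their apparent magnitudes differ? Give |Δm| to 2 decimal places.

Pogson: Δm = −2.5 log₁₀(ratio) = −2.5 log₁₀(165000) = −2.5 × 5.2175 = -13.044

|Δm| ≈ 13.04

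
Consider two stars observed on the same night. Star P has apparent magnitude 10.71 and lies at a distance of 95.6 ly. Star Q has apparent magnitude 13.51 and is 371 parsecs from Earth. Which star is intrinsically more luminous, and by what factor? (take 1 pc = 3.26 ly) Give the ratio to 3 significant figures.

Star Q is more luminous, by a factor of 12.1.

Star P: d = 95.6 ly / 3.26 = 29.33 pc
Star P: M = m − 5 log₁₀ d + 5 = 10.71 − 5·1.4672 + 5 = 8.374
Star Q: M = m − 5 log₁₀ d + 5 = 13.51 − 5·2.5694 + 5 = 5.663
ΔM = M_P − M_Q = 8.374 − (5.663) = 2.711; smaller M is more luminous → Star Q.
L ratio = 10^(0.4 |ΔM|) = 10^1.084 = 12.14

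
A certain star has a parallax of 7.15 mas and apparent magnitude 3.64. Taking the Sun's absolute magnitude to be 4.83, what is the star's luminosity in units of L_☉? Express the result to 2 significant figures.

d = 1/p = 1000/7.15 mas = 139.9 pc
M = m − 5 log₁₀ d + 5 = 3.64 − 5·2.1457 + 5 = -2.088
M − M_☉ = -2.088 − 4.83 = -6.918
L/L_☉ = 10^(−0.4 × -6.918) = 585.3

L/L_☉ ≈ 590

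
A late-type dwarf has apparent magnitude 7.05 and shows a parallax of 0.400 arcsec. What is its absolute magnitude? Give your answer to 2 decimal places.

M ≈ 10.06

d = 1/p = 1/0.400″ = 2.500 pc
5 log₁₀(d/10 pc) = 5 log₁₀(2.500) − 5 = -3.010
M = m − 5 log₁₀(d/10) = 7.05 + 3.010 = 10.060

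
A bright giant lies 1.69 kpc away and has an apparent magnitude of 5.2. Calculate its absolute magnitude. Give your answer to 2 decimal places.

M ≈ -5.94

d = 1.69 kpc = 1690 pc
5 log₁₀(d/10 pc) = 5 log₁₀(1690) − 5 = 11.139
M = m − 5 log₁₀(d/10) = 5.2 − 11.139 = -5.939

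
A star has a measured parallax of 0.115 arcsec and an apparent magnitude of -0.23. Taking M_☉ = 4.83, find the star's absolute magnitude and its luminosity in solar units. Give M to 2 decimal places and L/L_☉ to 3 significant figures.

d = 1/p = 1/0.115″ = 8.696 pc
M = m − 5 log₁₀ d + 5 = -0.23 − 5·0.9393 + 5 = 0.073
M − M_☉ = 0.073 − 4.83 = -4.757
L/L_☉ = 10^(−0.4 × -4.757) = 79.91

M ≈ 0.07; L/L_☉ ≈ 79.9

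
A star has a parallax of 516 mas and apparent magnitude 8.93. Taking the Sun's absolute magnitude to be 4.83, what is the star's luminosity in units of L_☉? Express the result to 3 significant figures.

d = 1/p = 1000/516 mas = 1.938 pc
M = m − 5 log₁₀ d + 5 = 8.93 − 5·0.2874 + 5 = 12.493
M − M_☉ = 12.493 − 4.83 = 7.663
L/L_☉ = 10^(−0.4 × 7.663) = 8.604×10^-4

L/L_☉ ≈ 8.60×10^-4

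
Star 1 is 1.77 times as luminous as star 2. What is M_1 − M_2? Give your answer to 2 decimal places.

M_1 − M_2 ≈ -0.62

Pogson: ΔM = −2.5 log₁₀(ratio) = −2.5 log₁₀(1.77) = −2.5 × 0.2480 = -0.620
Star 1 is brighter, so it has the smaller magnitude: the difference is negative.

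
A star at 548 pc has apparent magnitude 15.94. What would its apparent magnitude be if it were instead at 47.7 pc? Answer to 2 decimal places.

m ≈ 10.64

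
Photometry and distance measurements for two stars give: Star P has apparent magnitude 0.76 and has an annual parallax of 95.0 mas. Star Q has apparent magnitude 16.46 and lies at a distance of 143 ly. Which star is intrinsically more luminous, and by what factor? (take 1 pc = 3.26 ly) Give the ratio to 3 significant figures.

Star P is more luminous, by a factor of 110000.

Star P: p = 95.0 mas = 0.0950″ → d = 1/p = 10.53 pc
Star P: M = m − 5 log₁₀ d + 5 = 0.76 − 5·1.0223 + 5 = 0.649
Star Q: d = 143 ly / 3.26 = 43.87 pc
Star Q: M = m − 5 log₁₀ d + 5 = 16.46 − 5·1.6421 + 5 = 13.249
ΔM = M_P − M_Q = 0.649 − (13.249) = -12.601; smaller M is more luminous → Star P.
L ratio = 10^(0.4 |ΔM|) = 10^5.040 = 109700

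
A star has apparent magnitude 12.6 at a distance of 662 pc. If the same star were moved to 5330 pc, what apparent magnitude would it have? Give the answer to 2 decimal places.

m ≈ 17.13

Flux ∝ 1/d², so Δm = 5 log₁₀(d₂/d₁) = 5 log₁₀(5330/662) = 4.529
m₂ = m₁ + Δm = 12.6 + (4.529) = 17.129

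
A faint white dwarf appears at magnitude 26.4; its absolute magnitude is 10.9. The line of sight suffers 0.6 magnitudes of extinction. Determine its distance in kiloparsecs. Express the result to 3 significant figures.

m − M = 5 log₁₀(d/10 pc) + A  ⇒  26.4 − (10.9) − 0.6 = 5 log₁₀(d/10)
14.900 = 5 log₁₀(d/10)
log₁₀ d = (m − M − A)/5 + 1 = 3.9800
d = 10^3.9800 = 9550 pc
= 9.550 kpc

d ≈ 9.55 kpc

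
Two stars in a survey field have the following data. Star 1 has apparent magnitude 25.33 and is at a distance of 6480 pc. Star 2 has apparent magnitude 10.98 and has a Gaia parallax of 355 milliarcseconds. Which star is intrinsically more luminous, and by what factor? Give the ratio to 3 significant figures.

Star 1 is more luminous, by a factor of 9.63.

Star 1: M = m − 5 log₁₀ d + 5 = 25.33 − 5·3.8116 + 5 = 11.272
Star 2: p = 355 mas = 0.355″ → d = 1/p = 2.817 pc
Star 2: M = m − 5 log₁₀ d + 5 = 10.98 − 5·0.4498 + 5 = 13.731
ΔM = M_1 − M_2 = 11.272 − (13.731) = -2.459; smaller M is more luminous → Star 1.
L ratio = 10^(0.4 |ΔM|) = 10^0.984 = 9.630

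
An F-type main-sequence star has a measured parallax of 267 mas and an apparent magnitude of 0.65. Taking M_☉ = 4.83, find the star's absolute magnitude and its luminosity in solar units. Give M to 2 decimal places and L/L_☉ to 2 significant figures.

M ≈ 2.78; L/L_☉ ≈ 6.6

d = 1/p = 1000/267 mas = 3.745 pc
M = m − 5 log₁₀ d + 5 = 0.65 − 5·0.5735 + 5 = 2.783
M − M_☉ = 2.783 − 4.83 = -2.047
L/L_☉ = 10^(−0.4 × -2.047) = 6.591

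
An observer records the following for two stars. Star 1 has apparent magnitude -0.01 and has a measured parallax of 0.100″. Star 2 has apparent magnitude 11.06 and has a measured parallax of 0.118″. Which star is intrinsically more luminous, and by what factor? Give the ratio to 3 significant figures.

Star 1: d = 1/p = 1/0.100″ = 10.00 pc
Star 1: M = m − 5 log₁₀ d + 5 = -0.01 − 5·1.0000 + 5 = -0.010
Star 2: d = 1/p = 1/0.118″ = 8.475 pc
Star 2: M = m − 5 log₁₀ d + 5 = 11.06 − 5·0.9281 + 5 = 11.419
ΔM = M_1 − M_2 = -0.010 − (11.419) = -11.429; smaller M is more luminous → Star 1.
L ratio = 10^(0.4 |ΔM|) = 10^4.572 = 37300

Star 1 is more luminous, by a factor of 37300.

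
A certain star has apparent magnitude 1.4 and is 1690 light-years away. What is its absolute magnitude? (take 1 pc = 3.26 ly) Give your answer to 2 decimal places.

d = 1690 ly / 3.26 = 518.4 pc
5 log₁₀(d/10 pc) = 5 log₁₀(518.4) − 5 = 8.573
M = m − 5 log₁₀(d/10) = 1.4 − 8.573 = -7.173

M ≈ -7.17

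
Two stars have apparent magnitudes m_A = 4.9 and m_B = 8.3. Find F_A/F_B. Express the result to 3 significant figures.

Magnitude difference = -3.4
Flux ratio = 10^(−0.4 Δm) = 10^(−0.4 × -3.4) = 10^1.360 = 22.91

F_A/F_B ≈ 22.9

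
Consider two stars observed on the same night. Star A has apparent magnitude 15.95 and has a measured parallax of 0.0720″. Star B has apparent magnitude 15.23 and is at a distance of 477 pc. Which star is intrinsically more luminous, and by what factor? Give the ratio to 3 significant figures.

Star B is more luminous, by a factor of 2290.

Star A: d = 1/p = 1/0.0720″ = 13.89 pc
Star A: M = m − 5 log₁₀ d + 5 = 15.95 − 5·1.1427 + 5 = 15.237
Star B: M = m − 5 log₁₀ d + 5 = 15.23 − 5·2.6785 + 5 = 6.837
ΔM = M_A − M_B = 15.237 − (6.837) = 8.399; smaller M is more luminous → Star B.
L ratio = 10^(0.4 |ΔM|) = 10^3.360 = 2289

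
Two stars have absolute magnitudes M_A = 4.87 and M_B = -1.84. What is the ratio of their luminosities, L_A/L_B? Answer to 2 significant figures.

ΔM = M_A − M_B = 6.71
L_A/L_B = 10^(−0.4 ΔM) = 10^-2.684 = 2.070×10^-3

L_A/L_B ≈ 2.1×10^-3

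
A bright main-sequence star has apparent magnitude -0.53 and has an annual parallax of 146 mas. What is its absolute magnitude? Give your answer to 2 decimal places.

p = 146 mas = 0.146″ → d = 1/p = 6.849 pc
5 log₁₀(d/10 pc) = 5 log₁₀(6.849) − 5 = -0.822
M = m − 5 log₁₀(d/10) = -0.53 + 0.822 = 0.292

M ≈ 0.29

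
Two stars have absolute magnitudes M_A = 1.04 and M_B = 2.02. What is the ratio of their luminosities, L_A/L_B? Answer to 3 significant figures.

L_A/L_B ≈ 2.47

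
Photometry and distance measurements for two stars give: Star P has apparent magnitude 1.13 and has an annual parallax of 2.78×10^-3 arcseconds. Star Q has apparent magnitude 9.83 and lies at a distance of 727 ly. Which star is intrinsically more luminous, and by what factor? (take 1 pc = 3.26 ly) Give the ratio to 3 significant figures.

Star P is more luminous, by a factor of 7860.

Star P: d = 1/p = 1/2.78×10^-3″ = 359.7 pc
Star P: M = m − 5 log₁₀ d + 5 = 1.13 − 5·2.5560 + 5 = -6.650
Star Q: d = 727 ly / 3.26 = 223.0 pc
Star Q: M = m − 5 log₁₀ d + 5 = 9.83 − 5·2.3483 + 5 = 3.088
ΔM = M_P − M_Q = -6.650 − (3.088) = -9.738; smaller M is more luminous → Star P.
L ratio = 10^(0.4 |ΔM|) = 10^3.895 = 7857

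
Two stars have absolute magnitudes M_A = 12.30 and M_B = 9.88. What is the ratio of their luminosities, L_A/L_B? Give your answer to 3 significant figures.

L_A/L_B ≈ 0.108

ΔM = M_A − M_B = 2.42
L_A/L_B = 10^(−0.4 ΔM) = 10^-0.968 = 0.1076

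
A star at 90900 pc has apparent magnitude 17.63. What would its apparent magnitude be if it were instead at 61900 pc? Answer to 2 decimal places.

m ≈ 16.80

Flux ∝ 1/d², so Δm = 5 log₁₀(d₂/d₁) = 5 log₁₀(61900/90900) = -0.834
m₂ = m₁ + Δm = 17.63 + (-0.834) = 16.796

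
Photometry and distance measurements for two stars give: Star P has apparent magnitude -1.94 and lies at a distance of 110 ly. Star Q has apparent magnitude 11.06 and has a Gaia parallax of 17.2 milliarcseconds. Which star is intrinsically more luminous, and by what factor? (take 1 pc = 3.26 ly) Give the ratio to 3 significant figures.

Star P is more luminous, by a factor of 53400.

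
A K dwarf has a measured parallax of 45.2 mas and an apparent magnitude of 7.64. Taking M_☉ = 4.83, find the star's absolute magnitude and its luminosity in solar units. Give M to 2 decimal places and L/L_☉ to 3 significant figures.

M ≈ 5.92; L/L_☉ ≈ 0.368

d = 1/p = 1000/45.2 mas = 22.12 pc
M = m − 5 log₁₀ d + 5 = 7.64 − 5·1.3449 + 5 = 5.916
M − M_☉ = 5.916 − 4.83 = 1.086
L/L_☉ = 10^(−0.4 × 1.086) = 0.3679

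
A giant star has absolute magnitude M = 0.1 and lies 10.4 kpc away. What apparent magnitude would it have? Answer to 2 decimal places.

m ≈ 15.19

d = 10.4 kpc = 10400 pc
m = M + 5 log₁₀ d − 5 = 0.1 + 5·4.0170 − 5 = 15.185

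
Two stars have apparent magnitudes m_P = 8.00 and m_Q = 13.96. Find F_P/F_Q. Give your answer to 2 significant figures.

Magnitude difference = -5.96
Flux ratio = 10^(−0.4 Δm) = 10^(−0.4 × -5.96) = 10^2.384 = 242.1

F_P/F_Q ≈ 240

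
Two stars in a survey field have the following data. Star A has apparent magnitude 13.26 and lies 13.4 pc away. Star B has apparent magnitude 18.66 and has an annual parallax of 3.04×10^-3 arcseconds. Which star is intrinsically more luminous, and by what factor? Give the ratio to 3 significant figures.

Star B is more luminous, by a factor of 4.17.

Star A: M = m − 5 log₁₀ d + 5 = 13.26 − 5·1.1271 + 5 = 12.624
Star B: d = 1/p = 1/3.04×10^-3″ = 328.9 pc
Star B: M = m − 5 log₁₀ d + 5 = 18.66 − 5·2.5171 + 5 = 11.074
ΔM = M_A − M_B = 12.624 − (11.074) = 1.550; smaller M is more luminous → Star B.
L ratio = 10^(0.4 |ΔM|) = 10^0.620 = 4.169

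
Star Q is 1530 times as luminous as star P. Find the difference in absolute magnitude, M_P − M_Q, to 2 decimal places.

Pogson: ΔM = −2.5 log₁₀(ratio) = −2.5 log₁₀(1530) = −2.5 × 3.1847 = -7.962
Star Q is brighter so has the smaller magnitude: M_P − M_Q is positive.

M_P − M_Q ≈ 7.96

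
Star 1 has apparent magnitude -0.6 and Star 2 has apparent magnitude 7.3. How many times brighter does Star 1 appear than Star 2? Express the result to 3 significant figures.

1450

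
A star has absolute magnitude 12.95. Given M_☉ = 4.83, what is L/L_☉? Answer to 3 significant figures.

L/L_☉ ≈ 5.65×10^-4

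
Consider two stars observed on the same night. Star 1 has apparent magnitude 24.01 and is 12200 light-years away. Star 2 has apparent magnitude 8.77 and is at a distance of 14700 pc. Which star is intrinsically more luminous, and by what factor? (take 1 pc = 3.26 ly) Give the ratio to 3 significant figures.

Star 1: d = 12200 ly / 3.26 = 3742 pc
Star 1: M = m − 5 log₁₀ d + 5 = 24.01 − 5·3.5731 + 5 = 11.144
Star 2: M = m − 5 log₁₀ d + 5 = 8.77 − 5·4.1673 + 5 = -7.067
ΔM = M_1 − M_2 = 11.144 − (-7.067) = 18.211; smaller M is more luminous → Star 2.
L ratio = 10^(0.4 |ΔM|) = 10^7.284 = 1.925×10^7

Star 2 is more luminous, by a factor of 1.92×10^7.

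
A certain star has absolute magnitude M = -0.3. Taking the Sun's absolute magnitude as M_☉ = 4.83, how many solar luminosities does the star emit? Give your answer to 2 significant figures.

L/L_☉ ≈ 110

M − M_☉ = -0.3 − 4.83 = -5.130
L/L_☉ = 10^(−0.4 (M − M_☉)) = 10^2.052 = 112.7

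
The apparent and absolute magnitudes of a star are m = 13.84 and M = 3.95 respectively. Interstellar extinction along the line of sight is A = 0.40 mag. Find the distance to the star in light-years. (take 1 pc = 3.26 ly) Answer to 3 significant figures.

d ≈ 2580 ly

m − M = 5 log₁₀(d/10 pc) + A  ⇒  13.84 − (3.95) − 0.40 = 5 log₁₀(d/10)
9.490 = 5 log₁₀(d/10)
log₁₀ d = (m − M − A)/5 + 1 = 2.8980
d = 10^2.8980 = 790.7 pc
= 2578 ly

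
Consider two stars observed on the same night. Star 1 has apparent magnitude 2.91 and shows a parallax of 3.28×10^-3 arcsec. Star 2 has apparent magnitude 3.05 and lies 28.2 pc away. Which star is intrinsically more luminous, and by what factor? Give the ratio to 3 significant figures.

Star 1: d = 1/p = 1/3.28×10^-3″ = 304.9 pc
Star 1: M = m − 5 log₁₀ d + 5 = 2.91 − 5·2.4841 + 5 = -4.511
Star 2: M = m − 5 log₁₀ d + 5 = 3.05 − 5·1.4502 + 5 = 0.799
ΔM = M_1 − M_2 = -4.511 − (0.799) = -5.309; smaller M is more luminous → Star 1.
L ratio = 10^(0.4 |ΔM|) = 10^2.124 = 133.0

Star 1 is more luminous, by a factor of 133.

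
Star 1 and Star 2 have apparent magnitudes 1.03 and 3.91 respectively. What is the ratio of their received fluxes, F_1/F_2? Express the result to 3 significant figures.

Δm = 1.03 − (3.91) = -2.88
Flux ratio = 10^(−0.4 Δm) = 10^(−0.4 × -2.88) = 10^1.152 = 14.19

F_1/F_2 ≈ 14.2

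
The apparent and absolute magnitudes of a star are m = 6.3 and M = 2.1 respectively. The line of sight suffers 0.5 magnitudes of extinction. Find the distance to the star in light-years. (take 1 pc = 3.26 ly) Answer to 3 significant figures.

d ≈ 179 ly

m − M = 5 log₁₀(d/10 pc) + A  ⇒  6.3 − (2.1) − 0.5 = 5 log₁₀(d/10)
3.700 = 5 log₁₀(d/10)
log₁₀ d = (m − M − A)/5 + 1 = 1.7400
d = 10^1.7400 = 54.95 pc
= 179.2 ly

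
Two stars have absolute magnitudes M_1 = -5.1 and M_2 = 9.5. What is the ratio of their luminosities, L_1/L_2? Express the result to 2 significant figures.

L_1/L_2 ≈ 690000

ΔM = M_1 − M_2 = -14.6
L_1/L_2 = 10^(−0.4 ΔM) = 10^5.840 = 691800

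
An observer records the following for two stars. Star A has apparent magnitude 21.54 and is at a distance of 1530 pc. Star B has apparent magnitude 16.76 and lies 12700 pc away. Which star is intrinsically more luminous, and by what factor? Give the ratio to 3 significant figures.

Star B is more luminous, by a factor of 5630.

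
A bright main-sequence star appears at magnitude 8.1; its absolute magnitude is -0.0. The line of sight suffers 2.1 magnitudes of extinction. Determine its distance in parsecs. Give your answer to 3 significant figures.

m − M = 5 log₁₀(d/10 pc) + A  ⇒  8.1 − (-0.0) − 2.1 = 5 log₁₀(d/10)
6.000 = 5 log₁₀(d/10)
log₁₀ d = (m − M − A)/5 + 1 = 2.2000
d = 10^2.2000 = 158.5 pc

d ≈ 158 pc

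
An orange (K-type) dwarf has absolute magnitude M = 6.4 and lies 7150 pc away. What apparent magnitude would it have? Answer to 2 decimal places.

m = M + 5 log₁₀ d − 5 = 6.4 + 5·3.8543 − 5 = 20.672

m ≈ 20.67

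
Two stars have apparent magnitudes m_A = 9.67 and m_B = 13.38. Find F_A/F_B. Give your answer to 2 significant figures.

Magnitude difference = -3.71
Flux ratio = 10^(−0.4 Δm) = 10^(−0.4 × -3.71) = 10^1.484 = 30.48

F_A/F_B ≈ 30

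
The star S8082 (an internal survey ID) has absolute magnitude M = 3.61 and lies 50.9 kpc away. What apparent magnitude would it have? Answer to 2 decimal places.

d = 50.9 kpc = 50900 pc
m = M + 5 log₁₀ d − 5 = 3.61 + 5·4.7067 − 5 = 22.144

m ≈ 22.14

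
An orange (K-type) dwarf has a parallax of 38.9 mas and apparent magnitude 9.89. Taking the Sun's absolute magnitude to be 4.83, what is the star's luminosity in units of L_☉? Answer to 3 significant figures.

L/L_☉ ≈ 0.0625

d = 1/p = 1000/38.9 mas = 25.71 pc
M = m − 5 log₁₀ d + 5 = 9.89 − 5·1.4101 + 5 = 7.840
M − M_☉ = 7.840 − 4.83 = 3.010
L/L_☉ = 10^(−0.4 × 3.010) = 0.06253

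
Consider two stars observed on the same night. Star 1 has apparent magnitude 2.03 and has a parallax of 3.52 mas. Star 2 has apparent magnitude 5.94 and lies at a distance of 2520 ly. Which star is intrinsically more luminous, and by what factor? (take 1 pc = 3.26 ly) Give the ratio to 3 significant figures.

Star 1: p = 3.52 mas = 3.52×10^-3″ → d = 1/p = 284.1 pc
Star 1: M = m − 5 log₁₀ d + 5 = 2.03 − 5·2.4535 + 5 = -5.237
Star 2: d = 2520 ly / 3.26 = 773.0 pc
Star 2: M = m − 5 log₁₀ d + 5 = 5.94 − 5·2.8882 + 5 = -3.501
ΔM = M_1 − M_2 = -5.237 − (-3.501) = -1.736; smaller M is more luminous → Star 1.
L ratio = 10^(0.4 |ΔM|) = 10^0.695 = 4.949

Star 1 is more luminous, by a factor of 4.95.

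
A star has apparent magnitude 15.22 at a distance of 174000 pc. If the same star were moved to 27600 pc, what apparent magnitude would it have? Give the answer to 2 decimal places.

Flux ∝ 1/d², so Δm = 5 log₁₀(d₂/d₁) = 5 log₁₀(27600/174000) = -3.998
m₂ = m₁ + Δm = 15.22 + (-3.998) = 11.222

m ≈ 11.22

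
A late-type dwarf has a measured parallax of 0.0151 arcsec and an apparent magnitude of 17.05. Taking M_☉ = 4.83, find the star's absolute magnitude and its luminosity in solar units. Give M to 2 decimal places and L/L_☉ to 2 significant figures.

M ≈ 12.94; L/L_☉ ≈ 5.7×10^-4

d = 1/p = 1/0.0151″ = 66.23 pc
M = m − 5 log₁₀ d + 5 = 17.05 − 5·1.8210 + 5 = 12.945
M − M_☉ = 12.945 − 4.83 = 8.115
L/L_☉ = 10^(−0.4 × 8.115) = 5.676×10^-4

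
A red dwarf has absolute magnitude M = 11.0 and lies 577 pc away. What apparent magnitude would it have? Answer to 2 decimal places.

m = M + 5 log₁₀ d − 5 = 11.0 + 5·2.7612 − 5 = 19.806

m ≈ 19.81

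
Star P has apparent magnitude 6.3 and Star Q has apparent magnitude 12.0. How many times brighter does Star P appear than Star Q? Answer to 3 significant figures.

Δm = 6.3 − (12.0) = -5.7
Flux ratio = 10^(−0.4 Δm) = 10^(−0.4 × -5.7) = 10^2.280 = 190.5

191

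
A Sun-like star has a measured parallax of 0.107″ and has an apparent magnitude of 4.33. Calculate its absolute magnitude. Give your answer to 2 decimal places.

d = 1/p = 1/0.107″ = 9.346 pc
5 log₁₀(d/10 pc) = 5 log₁₀(9.346) − 5 = -0.147
M = m − 5 log₁₀(d/10) = 4.33 + 0.147 = 4.477

M ≈ 4.48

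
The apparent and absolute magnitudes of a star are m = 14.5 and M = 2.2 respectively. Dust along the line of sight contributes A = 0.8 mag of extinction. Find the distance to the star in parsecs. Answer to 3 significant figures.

d ≈ 2000 pc

m − M = 5 log₁₀(d/10 pc) + A  ⇒  14.5 − (2.2) − 0.8 = 5 log₁₀(d/10)
11.500 = 5 log₁₀(d/10)
log₁₀ d = (m − M − A)/5 + 1 = 3.3000
d = 10^3.3000 = 1995 pc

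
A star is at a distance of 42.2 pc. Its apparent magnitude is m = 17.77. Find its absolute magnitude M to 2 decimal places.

5 log₁₀(d/10 pc) = 5 log₁₀(42.20) − 5 = 3.127
M = m − 5 log₁₀(d/10) = 17.77 − 3.127 = 14.643

M ≈ 14.64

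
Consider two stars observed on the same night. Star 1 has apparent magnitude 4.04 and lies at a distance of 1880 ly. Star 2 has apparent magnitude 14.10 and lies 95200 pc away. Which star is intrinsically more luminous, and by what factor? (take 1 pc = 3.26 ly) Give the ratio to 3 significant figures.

Star 1: d = 1880 ly / 3.26 = 576.7 pc
Star 1: M = m − 5 log₁₀ d + 5 = 4.04 − 5·2.7609 + 5 = -4.765
Star 2: M = m − 5 log₁₀ d + 5 = 14.10 − 5·4.9786 + 5 = -5.793
ΔM = M_1 − M_2 = -4.765 − (-5.793) = 1.028; smaller M is more luminous → Star 2.
L ratio = 10^(0.4 |ΔM|) = 10^0.411 = 2.579

Star 2 is more luminous, by a factor of 2.58.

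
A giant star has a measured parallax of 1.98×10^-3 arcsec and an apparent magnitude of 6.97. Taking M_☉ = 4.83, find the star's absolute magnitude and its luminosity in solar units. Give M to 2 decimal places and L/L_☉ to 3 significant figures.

d = 1/p = 1/1.98×10^-3″ = 505.1 pc
M = m − 5 log₁₀ d + 5 = 6.97 − 5·2.7033 + 5 = -1.547
M − M_☉ = -1.547 − 4.83 = -6.377
L/L_☉ = 10^(−0.4 × -6.377) = 355.4

M ≈ -1.55; L/L_☉ ≈ 355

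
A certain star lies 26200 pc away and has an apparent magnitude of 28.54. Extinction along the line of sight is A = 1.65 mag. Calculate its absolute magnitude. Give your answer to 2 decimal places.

M ≈ 9.80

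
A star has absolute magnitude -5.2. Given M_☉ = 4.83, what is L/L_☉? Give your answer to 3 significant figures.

L/L_☉ ≈ 10300

M − M_☉ = -5.2 − 4.83 = -10.030
L/L_☉ = 10^(−0.4 (M − M_☉)) = 10^4.012 = 10280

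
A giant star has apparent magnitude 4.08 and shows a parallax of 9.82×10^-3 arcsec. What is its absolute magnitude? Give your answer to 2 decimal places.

M ≈ -0.96

d = 1/p = 1/9.82×10^-3″ = 101.8 pc
5 log₁₀(d/10 pc) = 5 log₁₀(101.8) − 5 = 5.039
M = m − 5 log₁₀(d/10) = 4.08 − 5.039 = -0.959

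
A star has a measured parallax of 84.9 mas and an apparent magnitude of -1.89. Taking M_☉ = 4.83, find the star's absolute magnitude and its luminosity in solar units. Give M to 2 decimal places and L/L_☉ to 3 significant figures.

M ≈ -2.25; L/L_☉ ≈ 676

d = 1/p = 1000/84.9 mas = 11.78 pc
M = m − 5 log₁₀ d + 5 = -1.89 − 5·1.0711 + 5 = -2.245
M − M_☉ = -2.245 − 4.83 = -7.075
L/L_☉ = 10^(−0.4 × -7.075) = 676.4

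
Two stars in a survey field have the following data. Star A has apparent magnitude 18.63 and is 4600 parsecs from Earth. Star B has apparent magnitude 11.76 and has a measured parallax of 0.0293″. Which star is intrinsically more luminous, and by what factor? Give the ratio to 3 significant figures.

Star A: M = m − 5 log₁₀ d + 5 = 18.63 − 5·3.6628 + 5 = 5.316
Star B: d = 1/p = 1/0.0293″ = 34.13 pc
Star B: M = m − 5 log₁₀ d + 5 = 11.76 − 5·1.5331 + 5 = 9.094
ΔM = M_A − M_B = 5.316 − (9.094) = -3.778; smaller M is more luminous → Star A.
L ratio = 10^(0.4 |ΔM|) = 10^1.511 = 32.45

Star A is more luminous, by a factor of 32.5.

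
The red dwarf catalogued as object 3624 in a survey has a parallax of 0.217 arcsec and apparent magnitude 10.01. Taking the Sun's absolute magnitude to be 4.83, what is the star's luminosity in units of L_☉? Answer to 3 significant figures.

L/L_☉ ≈ 1.80×10^-3

d = 1/p = 1/0.217″ = 4.608 pc
M = m − 5 log₁₀ d + 5 = 10.01 − 5·0.6635 + 5 = 11.692
M − M_☉ = 11.692 − 4.83 = 6.862
L/L_☉ = 10^(−0.4 × 6.862) = 1.799×10^-3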